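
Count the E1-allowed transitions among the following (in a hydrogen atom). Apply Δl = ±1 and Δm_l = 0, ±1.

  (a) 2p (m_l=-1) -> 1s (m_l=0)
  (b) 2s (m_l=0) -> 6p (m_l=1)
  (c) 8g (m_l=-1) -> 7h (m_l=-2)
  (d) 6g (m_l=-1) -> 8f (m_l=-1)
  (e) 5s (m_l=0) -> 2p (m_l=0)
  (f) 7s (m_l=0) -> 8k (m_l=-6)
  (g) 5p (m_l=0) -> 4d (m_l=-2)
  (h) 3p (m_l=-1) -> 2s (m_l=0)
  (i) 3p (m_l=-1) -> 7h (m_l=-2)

(a) allowed
(b) allowed
(c) allowed
(d) allowed
(e) allowed
(f) forbidden — Δl = +7 (E1 requires Δl = ±1); Δm_l = -6 (E1 requires Δm_l = 0, ±1)
(g) forbidden — Δm_l = -2 (E1 requires Δm_l = 0, ±1)
(h) allowed
(i) forbidden — Δl = +4 (E1 requires Δl = ±1)
Total allowed: 6 of 9.

6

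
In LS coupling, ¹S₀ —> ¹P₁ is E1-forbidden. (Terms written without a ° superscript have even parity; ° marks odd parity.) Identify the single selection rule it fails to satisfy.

parity

Initial level: S=0, L=0, J=0, parity even. Final level: S=0, L=1, J=1, parity even.
Parity must change: even → even — violated.
ΔS = 0: S: 0 → 0 — satisfied.
ΔL = 0, ±1 (not L=0↔0): L: 0 → 1, ΔL = +1 — satisfied.
ΔJ = 0, ±1 (not J=0↔0): J: 0 → 1, ΔJ = +1 — satisfied.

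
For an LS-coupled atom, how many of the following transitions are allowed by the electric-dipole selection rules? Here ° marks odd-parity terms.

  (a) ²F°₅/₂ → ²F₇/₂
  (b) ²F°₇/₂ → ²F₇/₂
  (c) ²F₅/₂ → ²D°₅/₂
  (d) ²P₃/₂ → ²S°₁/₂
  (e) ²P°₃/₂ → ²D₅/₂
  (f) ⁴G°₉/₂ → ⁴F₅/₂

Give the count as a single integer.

5

(a) allowed
(b) allowed
(c) allowed
(d) allowed
(e) allowed
(f) forbidden (ΔJ fails)
Total allowed: 5 of 6.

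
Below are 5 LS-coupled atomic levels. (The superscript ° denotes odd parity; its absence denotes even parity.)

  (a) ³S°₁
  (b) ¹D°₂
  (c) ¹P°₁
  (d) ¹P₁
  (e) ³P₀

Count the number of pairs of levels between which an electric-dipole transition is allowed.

3

(a)–(b): forbidden (parity, ΔS, ΔL).
(a)–(c): forbidden (parity, ΔS).
(a)–(d): forbidden (ΔS).
(a)–(e): allowed.
(b)–(c): forbidden (parity).
(b)–(d): allowed.
(b)–(e): forbidden (ΔS, ΔJ).
(c)–(d): allowed.
(c)–(e): forbidden (ΔS).
(d)–(e): forbidden (parity, ΔS).
Allowed pairs: 3 of 10.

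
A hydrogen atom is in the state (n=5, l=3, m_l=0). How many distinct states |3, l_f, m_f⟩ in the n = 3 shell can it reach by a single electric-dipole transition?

3

E1 requires Δl = ±1, so l_f ∈ {2, 4}; with 0 ≤ l_f ≤ n_f−1 = 2, the allowed l_f values are {2}.
For l_f = 2: m_f ∈ {m_i−1, m_i, m_i+1} ∩ [−2, 2] = {-1, 0, 1} → 3 states.
Total: 3.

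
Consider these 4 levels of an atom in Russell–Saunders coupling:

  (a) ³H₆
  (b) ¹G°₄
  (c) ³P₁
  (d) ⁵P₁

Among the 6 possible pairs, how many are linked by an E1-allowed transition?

0

(a)–(b): forbidden (ΔS, ΔJ).
(a)–(c): forbidden (parity, ΔL, ΔJ).
(a)–(d): forbidden (parity, ΔS, ΔL, ΔJ).
(b)–(c): forbidden (ΔS, ΔL, ΔJ).
(b)–(d): forbidden (ΔS, ΔL, ΔJ).
(c)–(d): forbidden (parity, ΔS).
Allowed pairs: 0 of 6.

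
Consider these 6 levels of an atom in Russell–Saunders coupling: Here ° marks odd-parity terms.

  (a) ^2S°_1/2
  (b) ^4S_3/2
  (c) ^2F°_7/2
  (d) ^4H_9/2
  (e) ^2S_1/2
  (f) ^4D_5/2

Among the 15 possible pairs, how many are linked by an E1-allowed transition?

(a)–(b): forbidden (ΔS, ΔL).
(a)–(c): forbidden (parity, ΔL, ΔJ).
(a)–(d): forbidden (ΔS, ΔL, ΔJ).
(a)–(e): forbidden (ΔL).
(a)–(f): forbidden (ΔS, ΔL, ΔJ).
(b)–(c): forbidden (ΔS, ΔL, ΔJ).
(b)–(d): forbidden (parity, ΔL, ΔJ).
(b)–(e): forbidden (parity, ΔS, ΔL).
(b)–(f): forbidden (parity, ΔL).
(c)–(d): forbidden (ΔS, ΔL).
(c)–(e): forbidden (ΔL, ΔJ).
(c)–(f): forbidden (ΔS).
(d)–(e): forbidden (parity, ΔS, ΔL, ΔJ).
(d)–(f): forbidden (parity, ΔL, ΔJ).
(e)–(f): forbidden (parity, ΔS, ΔL, ΔJ).
Allowed pairs: 0 of 15.

0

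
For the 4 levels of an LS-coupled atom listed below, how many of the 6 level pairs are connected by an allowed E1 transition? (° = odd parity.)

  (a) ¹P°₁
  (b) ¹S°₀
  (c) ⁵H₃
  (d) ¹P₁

2

(a)–(b): forbidden (parity).
(a)–(c): forbidden (ΔS, ΔL, ΔJ).
(a)–(d): allowed.
(b)–(c): forbidden (ΔS, ΔL, ΔJ).
(b)–(d): allowed.
(c)–(d): forbidden (parity, ΔS, ΔL, ΔJ).
Allowed pairs: 2 of 6.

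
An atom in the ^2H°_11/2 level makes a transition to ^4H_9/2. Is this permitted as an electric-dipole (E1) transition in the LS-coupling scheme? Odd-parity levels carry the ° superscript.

Parity must change: odd → even — satisfied.
ΔS = 0: S: 1/2 → 3/2 — violated.
ΔL = 0, ±1 (not L=0↔0): L: 5 → 5, ΔL = +0 — satisfied.
ΔJ = 0, ±1 (not J=0↔0): J: 11/2 → 9/2, ΔJ = -1 — satisfied.
Rule(s) violated: ΔS.

forbidden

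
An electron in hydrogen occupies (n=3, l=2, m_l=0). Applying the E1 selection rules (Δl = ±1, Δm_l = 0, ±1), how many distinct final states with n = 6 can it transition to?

6

E1 requires Δl = ±1, so l_f ∈ {1, 3}; with 0 ≤ l_f ≤ n_f−1 = 5, the allowed l_f values are {1, 3}.
For l_f = 1: m_f ∈ {m_i−1, m_i, m_i+1} ∩ [−1, 1] = {-1, 0, 1} → 3 states.
For l_f = 3: m_f ∈ {m_i−1, m_i, m_i+1} ∩ [−3, 3] = {-1, 0, 1} → 3 states.
Total: 6.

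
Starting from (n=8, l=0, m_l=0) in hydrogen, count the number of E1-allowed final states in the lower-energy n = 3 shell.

E1 requires Δl = ±1, so l_f ∈ {-1, 1}; with 0 ≤ l_f ≤ n_f−1 = 2, the allowed l_f values are {1}.
For l_f = 1: m_f ∈ {m_i−1, m_i, m_i+1} ∩ [−1, 1] = {-1, 0, 1} → 3 states.
Total: 3.

3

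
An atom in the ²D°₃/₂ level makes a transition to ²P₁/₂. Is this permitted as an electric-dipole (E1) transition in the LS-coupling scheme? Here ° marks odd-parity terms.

Initial level: S=1/2, L=2, J=3/2, parity odd. Final level: S=1/2, L=1, J=1/2, parity even.
Parity must change: odd → even — ✓.
ΔS = 0: S: 1/2 → 1/2 — ✓.
ΔL = 0, ±1 (not L=0↔0): L: 2 → 1, ΔL = -1 — ✓.
ΔJ = 0, ±1 (not J=0↔0): J: 3/2 → 1/2, ΔJ = -1 — ✓.
All four E1 rules are satisfied.

allowed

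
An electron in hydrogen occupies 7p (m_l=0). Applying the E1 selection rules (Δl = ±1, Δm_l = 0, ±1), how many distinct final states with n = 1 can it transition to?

1

E1 requires Δl = ±1, so l_f ∈ {0, 2}; with 0 ≤ l_f ≤ n_f−1 = 0, the allowed l_f values are {0}.
For l_f = 0: m_f ∈ {m_i−1, m_i, m_i+1} ∩ [−0, 0] = {0} → 1 state.
Total: 1.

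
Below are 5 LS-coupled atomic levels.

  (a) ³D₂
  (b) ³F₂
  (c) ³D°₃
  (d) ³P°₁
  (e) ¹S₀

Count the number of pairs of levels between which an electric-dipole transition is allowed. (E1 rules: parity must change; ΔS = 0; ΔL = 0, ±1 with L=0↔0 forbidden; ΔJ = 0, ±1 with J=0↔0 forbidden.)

3

(a)–(b): forbidden (parity).
(a)–(c): allowed.
(a)–(d): allowed.
(a)–(e): forbidden (parity, ΔS, ΔL, ΔJ).
(b)–(c): allowed.
(b)–(d): forbidden (ΔL).
(b)–(e): forbidden (parity, ΔS, ΔL, ΔJ).
(c)–(d): forbidden (parity, ΔJ).
(c)–(e): forbidden (ΔS, ΔL, ΔJ).
(d)–(e): forbidden (ΔS).
Allowed pairs: 3 of 10.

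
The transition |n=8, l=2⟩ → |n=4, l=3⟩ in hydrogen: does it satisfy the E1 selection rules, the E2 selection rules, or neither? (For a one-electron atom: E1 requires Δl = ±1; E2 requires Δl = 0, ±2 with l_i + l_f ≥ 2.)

Δl = 3 − 2 = +1; l_i + l_f = 5.
E1 (Δl = ±1): satisfied.
E2 (Δl = 0,±2, l_i+l_f ≥ 2): not satisfied.

E1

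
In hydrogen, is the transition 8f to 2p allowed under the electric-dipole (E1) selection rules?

Initial l = 3, final l = 1, so Δl = -2. E1 requires Δl = ±1: fails.
The transition is electric-dipole forbidden.

forbidden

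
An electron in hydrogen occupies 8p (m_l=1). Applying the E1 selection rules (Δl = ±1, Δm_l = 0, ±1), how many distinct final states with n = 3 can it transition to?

E1 requires Δl = ±1, so l_f ∈ {0, 2}; with 0 ≤ l_f ≤ n_f−1 = 2, the allowed l_f values are {0, 2}.
For l_f = 0: m_f ∈ {m_i−1, m_i, m_i+1} ∩ [−0, 0] = {0} → 1 state.
For l_f = 2: m_f ∈ {m_i−1, m_i, m_i+1} ∩ [−2, 2] = {0, 1, 2} → 3 states.
Total: 4.

4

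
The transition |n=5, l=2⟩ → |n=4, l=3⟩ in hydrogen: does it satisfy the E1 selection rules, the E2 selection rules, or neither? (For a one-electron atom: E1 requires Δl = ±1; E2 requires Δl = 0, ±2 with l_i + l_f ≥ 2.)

E1

Δl = 3 − 2 = +1; l_i + l_f = 5.
E1 (Δl = ±1): satisfied.
E2 (Δl = 0,±2, l_i+l_f ≥ 2): not satisfied.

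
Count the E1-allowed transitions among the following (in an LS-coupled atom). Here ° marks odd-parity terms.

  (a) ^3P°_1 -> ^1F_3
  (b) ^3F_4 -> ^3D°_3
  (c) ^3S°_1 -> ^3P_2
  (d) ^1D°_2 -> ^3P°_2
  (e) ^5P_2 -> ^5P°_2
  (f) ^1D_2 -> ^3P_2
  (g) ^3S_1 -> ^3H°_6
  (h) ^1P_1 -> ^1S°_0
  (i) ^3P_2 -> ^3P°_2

(a) forbidden (ΔS, ΔL, ΔJ fail)
(b) allowed
(c) allowed
(d) forbidden (parity, ΔS fail)
(e) allowed
(f) forbidden (parity, ΔS fail)
(g) forbidden (ΔL, ΔJ fail)
(h) allowed
(i) allowed
Total allowed: 5 of 9.

5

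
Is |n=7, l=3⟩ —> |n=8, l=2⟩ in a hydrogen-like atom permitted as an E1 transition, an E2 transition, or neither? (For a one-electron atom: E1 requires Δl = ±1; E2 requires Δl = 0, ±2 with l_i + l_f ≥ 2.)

Δl = 2 − 3 = -1; l_i + l_f = 5.
E1 (Δl = ±1): satisfied.
E2 (Δl = 0,±2, l_i+l_f ≥ 2): not satisfied.

E1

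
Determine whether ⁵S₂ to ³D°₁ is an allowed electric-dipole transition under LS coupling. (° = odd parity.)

forbidden

Parity must change: even → odd — ✓.
ΔS = 0: S: 2 → 1 — ✗.
ΔL = 0, ±1 (not L=0↔0): L: 0 → 2, ΔL = +2 — ✗.
ΔJ = 0, ±1 (not J=0↔0): J: 2 → 1, ΔJ = -1 — ✓.
Rule(s) violated: ΔS, ΔL.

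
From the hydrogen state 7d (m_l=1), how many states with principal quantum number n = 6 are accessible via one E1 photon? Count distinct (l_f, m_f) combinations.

E1 requires Δl = ±1, so l_f ∈ {1, 3}; with 0 ≤ l_f ≤ n_f−1 = 5, the allowed l_f values are {1, 3}.
For l_f = 1: m_f ∈ {m_i−1, m_i, m_i+1} ∩ [−1, 1] = {0, 1} → 2 states.
For l_f = 3: m_f ∈ {m_i−1, m_i, m_i+1} ∩ [−3, 3] = {0, 1, 2} → 3 states.
Total: 5.

5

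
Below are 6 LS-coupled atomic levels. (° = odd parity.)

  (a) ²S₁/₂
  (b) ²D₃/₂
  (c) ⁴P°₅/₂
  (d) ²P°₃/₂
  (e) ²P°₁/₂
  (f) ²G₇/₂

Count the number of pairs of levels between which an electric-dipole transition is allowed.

(a)–(b): forbidden (parity, ΔL).
(a)–(c): forbidden (ΔS, ΔJ).
(a)–(d): allowed.
(a)–(e): allowed.
(a)–(f): forbidden (parity, ΔL, ΔJ).
(b)–(c): forbidden (ΔS).
(b)–(d): allowed.
(b)–(e): allowed.
(b)–(f): forbidden (parity, ΔL, ΔJ).
(c)–(d): forbidden (parity, ΔS).
(c)–(e): forbidden (parity, ΔS, ΔJ).
(c)–(f): forbidden (ΔS, ΔL).
(d)–(e): forbidden (parity).
(d)–(f): forbidden (ΔL, ΔJ).
(e)–(f): forbidden (ΔL, ΔJ).
Allowed pairs: 4 of 15.

4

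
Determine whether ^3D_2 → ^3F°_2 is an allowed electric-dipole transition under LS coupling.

Parity must change: even → odd — ok.
ΔS = 0: S: 1 → 1 — ok.
ΔL = 0, ±1 (not L=0↔0): L: 2 → 3, ΔL = +1 — ok.
ΔJ = 0, ±1 (not J=0↔0): J: 2 → 2, ΔJ = +0 — ok.
All four E1 rules are satisfied.

allowed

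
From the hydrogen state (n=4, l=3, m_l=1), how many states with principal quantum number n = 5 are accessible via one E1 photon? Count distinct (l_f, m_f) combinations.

6

E1 requires Δl = ±1, so l_f ∈ {2, 4}; with 0 ≤ l_f ≤ n_f−1 = 4, the allowed l_f values are {2, 4}.
For l_f = 2: m_f ∈ {m_i−1, m_i, m_i+1} ∩ [−2, 2] = {0, 1, 2} → 3 states.
For l_f = 4: m_f ∈ {m_i−1, m_i, m_i+1} ∩ [−4, 4] = {0, 1, 2} → 3 states.
Total: 6.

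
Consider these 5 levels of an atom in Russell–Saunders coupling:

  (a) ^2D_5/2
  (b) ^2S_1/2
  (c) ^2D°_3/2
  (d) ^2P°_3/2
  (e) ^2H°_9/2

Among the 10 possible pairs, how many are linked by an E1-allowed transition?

(a)–(b): forbidden (parity, ΔL, ΔJ).
(a)–(c): allowed.
(a)–(d): allowed.
(a)–(e): forbidden (ΔL, ΔJ).
(b)–(c): forbidden (ΔL).
(b)–(d): allowed.
(b)–(e): forbidden (ΔL, ΔJ).
(c)–(d): forbidden (parity).
(c)–(e): forbidden (parity, ΔL, ΔJ).
(d)–(e): forbidden (parity, ΔL, ΔJ).
Allowed pairs: 3 of 10.

3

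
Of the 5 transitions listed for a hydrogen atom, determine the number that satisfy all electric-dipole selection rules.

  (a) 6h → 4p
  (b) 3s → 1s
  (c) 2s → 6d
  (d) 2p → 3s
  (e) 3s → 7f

1

(a) forbidden — Δl = -4 (E1 requires Δl = ±1)
(b) forbidden — Δl = +0 (E1 requires Δl = ±1)
(c) forbidden — Δl = +2 (E1 requires Δl = ±1)
(d) allowed
(e) forbidden — Δl = +3 (E1 requires Δl = ±1)
Total allowed: 1 of 5.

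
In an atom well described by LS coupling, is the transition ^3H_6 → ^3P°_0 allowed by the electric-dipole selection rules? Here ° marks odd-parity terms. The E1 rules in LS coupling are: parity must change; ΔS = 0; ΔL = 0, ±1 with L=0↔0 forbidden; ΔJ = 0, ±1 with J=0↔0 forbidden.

forbidden

ΔL = 0, ±1 (not L=0↔0): L: 5 → 1, ΔL = -4 — fails.
ΔJ = 0, ±1 (not J=0↔0): J: 6 → 0, ΔJ = -6 — fails.
Parity must change: even → odd — ok.
ΔS = 0: S: 1 → 1 — ok.
Rule(s) violated: ΔL, ΔJ.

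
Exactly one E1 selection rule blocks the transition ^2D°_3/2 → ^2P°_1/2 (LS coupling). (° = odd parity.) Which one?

parity

Reading off the term symbols: S 1/2→1/2, L 2→1, J 3/2→1/2, parity odd→odd.
Parity must change: odd → odd — fails.
ΔS = 0: S: 1/2 → 1/2 — passes.
ΔL = 0, ±1 (not L=0↔0): L: 2 → 1, ΔL = -1 — passes.
ΔJ = 0, ±1 (not J=0↔0): J: 3/2 → 1/2, ΔJ = -1 — passes.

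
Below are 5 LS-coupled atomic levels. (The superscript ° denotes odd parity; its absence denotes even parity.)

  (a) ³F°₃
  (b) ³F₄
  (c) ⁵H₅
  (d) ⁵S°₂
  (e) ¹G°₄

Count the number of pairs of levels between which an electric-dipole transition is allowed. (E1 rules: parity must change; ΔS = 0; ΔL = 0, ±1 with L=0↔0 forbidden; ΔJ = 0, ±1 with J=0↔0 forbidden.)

1

(a)–(b): allowed.
(a)–(c): forbidden (ΔS, ΔL, ΔJ).
(a)–(d): forbidden (parity, ΔS, ΔL).
(a)–(e): forbidden (parity, ΔS).
(b)–(c): forbidden (parity, ΔS, ΔL).
(b)–(d): forbidden (ΔS, ΔL, ΔJ).
(b)–(e): forbidden (ΔS).
(c)–(d): forbidden (ΔL, ΔJ).
(c)–(e): forbidden (ΔS).
(d)–(e): forbidden (parity, ΔS, ΔL, ΔJ).
Allowed pairs: 1 of 10.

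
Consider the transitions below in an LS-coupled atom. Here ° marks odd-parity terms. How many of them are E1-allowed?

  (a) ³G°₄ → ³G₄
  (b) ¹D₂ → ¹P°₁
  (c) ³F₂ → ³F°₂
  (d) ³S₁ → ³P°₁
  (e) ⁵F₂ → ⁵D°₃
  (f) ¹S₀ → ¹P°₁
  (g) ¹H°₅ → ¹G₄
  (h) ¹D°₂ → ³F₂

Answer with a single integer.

(a) allowed
(b) allowed
(c) allowed
(d) allowed
(e) allowed
(f) allowed
(g) allowed
(h) forbidden (ΔS fails)
Total allowed: 7 of 8.

7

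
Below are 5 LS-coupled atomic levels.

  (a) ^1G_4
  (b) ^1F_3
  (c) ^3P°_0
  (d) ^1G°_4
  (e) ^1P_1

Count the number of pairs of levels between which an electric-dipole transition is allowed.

(a)–(b): forbidden (parity).
(a)–(c): forbidden (ΔS, ΔL, ΔJ).
(a)–(d): allowed.
(a)–(e): forbidden (parity, ΔL, ΔJ).
(b)–(c): forbidden (ΔS, ΔL, ΔJ).
(b)–(d): allowed.
(b)–(e): forbidden (parity, ΔL, ΔJ).
(c)–(d): forbidden (parity, ΔS, ΔL, ΔJ).
(c)–(e): forbidden (ΔS).
(d)–(e): forbidden (ΔL, ΔJ).
Allowed pairs: 2 of 10.

2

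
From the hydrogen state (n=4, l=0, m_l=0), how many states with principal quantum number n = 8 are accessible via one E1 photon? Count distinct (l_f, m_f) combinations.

E1 requires Δl = ±1, so l_f ∈ {-1, 1}; with 0 ≤ l_f ≤ n_f−1 = 7, the allowed l_f values are {1}.
For l_f = 1: m_f ∈ {m_i−1, m_i, m_i+1} ∩ [−1, 1] = {-1, 0, 1} → 3 states.
Total: 3.

3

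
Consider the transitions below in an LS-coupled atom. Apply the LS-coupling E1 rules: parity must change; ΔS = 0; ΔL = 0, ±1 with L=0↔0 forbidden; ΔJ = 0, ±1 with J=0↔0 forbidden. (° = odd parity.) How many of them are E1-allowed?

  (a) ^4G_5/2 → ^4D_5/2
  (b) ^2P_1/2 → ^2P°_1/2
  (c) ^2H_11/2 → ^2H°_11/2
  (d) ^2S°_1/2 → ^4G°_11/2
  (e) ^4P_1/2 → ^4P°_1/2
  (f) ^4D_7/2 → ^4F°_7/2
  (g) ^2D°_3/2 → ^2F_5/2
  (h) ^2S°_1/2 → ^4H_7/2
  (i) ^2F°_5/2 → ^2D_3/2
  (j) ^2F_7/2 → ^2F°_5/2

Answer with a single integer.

(a) forbidden (parity, ΔL fail)
(b) allowed
(c) allowed
(d) forbidden (parity, ΔS, ΔL, ΔJ fail)
(e) allowed
(f) allowed
(g) allowed
(h) forbidden (ΔS, ΔL, ΔJ fail)
(i) allowed
(j) allowed
Total allowed: 7 of 10.

7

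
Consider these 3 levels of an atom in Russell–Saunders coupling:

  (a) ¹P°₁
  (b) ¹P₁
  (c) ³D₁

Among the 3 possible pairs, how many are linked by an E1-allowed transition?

1

(a)–(b): allowed.
(a)–(c): forbidden (ΔS).
(b)–(c): forbidden (parity, ΔS).
Allowed pairs: 1 of 3.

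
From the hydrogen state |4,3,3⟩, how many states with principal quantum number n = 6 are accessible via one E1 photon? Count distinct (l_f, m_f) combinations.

4

E1 requires Δl = ±1, so l_f ∈ {2, 4}; with 0 ≤ l_f ≤ n_f−1 = 5, the allowed l_f values are {2, 4}.
For l_f = 2: m_f ∈ {m_i−1, m_i, m_i+1} ∩ [−2, 2] = {2} → 1 state.
For l_f = 4: m_f ∈ {m_i−1, m_i, m_i+1} ∩ [−4, 4] = {2, 3, 4} → 3 states.
Total: 4.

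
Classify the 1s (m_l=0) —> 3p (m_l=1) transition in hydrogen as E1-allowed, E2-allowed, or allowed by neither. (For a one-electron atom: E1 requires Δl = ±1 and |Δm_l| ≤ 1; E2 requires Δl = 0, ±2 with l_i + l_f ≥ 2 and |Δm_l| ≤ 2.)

E1

Δl = 1 − 0 = +1; l_i + l_f = 1.
Δm_l = +1.
E1 (Δl = ±1, |Δm_l| ≤ 1): satisfied.
E2 (Δl = 0,±2, l_i+l_f ≥ 2, |Δm_l| ≤ 2): not satisfied.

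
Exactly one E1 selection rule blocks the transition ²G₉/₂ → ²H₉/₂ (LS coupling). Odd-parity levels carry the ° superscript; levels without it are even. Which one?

ΔJ = 0, ±1 (not J=0↔0): J: 9/2 → 9/2, ΔJ = +0 — ok.
ΔS = 0: S: 1/2 → 1/2 — ok.
ΔL = 0, ±1 (not L=0↔0): L: 4 → 5, ΔL = +1 — ok.
Parity must change: even → even — fails.

parity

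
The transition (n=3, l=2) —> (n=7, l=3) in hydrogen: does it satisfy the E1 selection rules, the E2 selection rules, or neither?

E1

Δl = 3 − 2 = +1; l_i + l_f = 5.
E1 (Δl = ±1): satisfied.
E2 (Δl = 0,±2, l_i+l_f ≥ 2): not satisfied.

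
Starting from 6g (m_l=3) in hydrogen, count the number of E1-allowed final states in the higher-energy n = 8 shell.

5

E1 requires Δl = ±1, so l_f ∈ {3, 5}; with 0 ≤ l_f ≤ n_f−1 = 7, the allowed l_f values are {3, 5}.
For l_f = 3: m_f ∈ {m_i−1, m_i, m_i+1} ∩ [−3, 3] = {2, 3} → 2 states.
For l_f = 5: m_f ∈ {m_i−1, m_i, m_i+1} ∩ [−5, 5] = {2, 3, 4} → 3 states.
Total: 5.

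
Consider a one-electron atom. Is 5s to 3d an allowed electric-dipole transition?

forbidden

Δl = 2 − 0 = +2; the E1 rule Δl = ±1 is fails.
The transition is electric-dipole forbidden.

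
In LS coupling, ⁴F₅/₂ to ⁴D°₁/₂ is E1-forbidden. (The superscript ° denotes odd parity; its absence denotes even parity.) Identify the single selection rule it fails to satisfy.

Reading off the term symbols: S 3/2→3/2, L 3→2, J 5/2→1/2, parity even→odd.
Parity must change: even → odd — ✓.
ΔS = 0: S: 3/2 → 3/2 — ✓.
ΔL = 0, ±1 (not L=0↔0): L: 3 → 2, ΔL = -1 — ✓.
ΔJ = 0, ±1 (not J=0↔0): J: 5/2 → 1/2, ΔJ = -2 — ✗.

the ΔJ = 0, ±1 rule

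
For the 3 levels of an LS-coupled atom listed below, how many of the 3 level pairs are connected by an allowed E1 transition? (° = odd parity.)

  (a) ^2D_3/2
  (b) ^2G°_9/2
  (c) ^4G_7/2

0

(a)–(b): forbidden (ΔL, ΔJ).
(a)–(c): forbidden (parity, ΔS, ΔL, ΔJ).
(b)–(c): forbidden (ΔS).
Allowed pairs: 0 of 3.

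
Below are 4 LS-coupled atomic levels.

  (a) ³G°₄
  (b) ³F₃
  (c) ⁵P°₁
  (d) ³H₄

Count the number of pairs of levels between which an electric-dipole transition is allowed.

(a)–(b): allowed.
(a)–(c): forbidden (parity, ΔS, ΔL, ΔJ).
(a)–(d): allowed.
(b)–(c): forbidden (ΔS, ΔL, ΔJ).
(b)–(d): forbidden (parity, ΔL).
(c)–(d): forbidden (ΔS, ΔL, ΔJ).
Allowed pairs: 2 of 6.

2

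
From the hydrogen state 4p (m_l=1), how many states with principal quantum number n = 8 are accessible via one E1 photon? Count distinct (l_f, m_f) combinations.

E1 requires Δl = ±1, so l_f ∈ {0, 2}; with 0 ≤ l_f ≤ n_f−1 = 7, the allowed l_f values are {0, 2}.
For l_f = 0: m_f ∈ {m_i−1, m_i, m_i+1} ∩ [−0, 0] = {0} → 1 state.
For l_f = 2: m_f ∈ {m_i−1, m_i, m_i+1} ∩ [−2, 2] = {0, 1, 2} → 3 states.
Total: 4.

4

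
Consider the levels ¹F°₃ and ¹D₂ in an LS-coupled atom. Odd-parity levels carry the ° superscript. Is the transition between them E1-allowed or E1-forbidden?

Parity must change: odd → even — ok.
ΔS = 0: S: 0 → 0 — ok.
ΔL = 0, ±1 (not L=0↔0): L: 3 → 2, ΔL = -1 — ok.
ΔJ = 0, ±1 (not J=0↔0): J: 3 → 2, ΔJ = -1 — ok.
All four E1 rules are satisfied.

allowed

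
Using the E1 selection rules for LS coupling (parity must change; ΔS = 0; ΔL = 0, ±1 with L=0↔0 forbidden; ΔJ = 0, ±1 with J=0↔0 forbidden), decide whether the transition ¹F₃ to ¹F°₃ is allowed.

Parity must change: even → odd — ✓.
ΔS = 0: S: 0 → 0 — ✓.
ΔL = 0, ±1 (not L=0↔0): L: 3 → 3, ΔL = +0 — ✓.
ΔJ = 0, ±1 (not J=0↔0): J: 3 → 3, ΔJ = +0 — ✓.
All four E1 rules are satisfied.

allowed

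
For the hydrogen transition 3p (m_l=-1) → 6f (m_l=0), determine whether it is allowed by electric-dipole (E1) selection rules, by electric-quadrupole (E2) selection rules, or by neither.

Δl = 3 − 1 = +2; l_i + l_f = 4.
Δm_l = +1.
E1 (Δl = ±1, |Δm_l| ≤ 1): not satisfied.
E2 (Δl = 0,±2, l_i+l_f ≥ 2, |Δm_l| ≤ 2): satisfied.

E2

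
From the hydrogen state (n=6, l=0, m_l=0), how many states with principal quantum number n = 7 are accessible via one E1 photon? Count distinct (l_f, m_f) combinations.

3

E1 requires Δl = ±1, so l_f ∈ {-1, 1}; with 0 ≤ l_f ≤ n_f−1 = 6, the allowed l_f values are {1}.
For l_f = 1: m_f ∈ {m_i−1, m_i, m_i+1} ∩ [−1, 1] = {-1, 0, 1} → 3 states.
Total: 3.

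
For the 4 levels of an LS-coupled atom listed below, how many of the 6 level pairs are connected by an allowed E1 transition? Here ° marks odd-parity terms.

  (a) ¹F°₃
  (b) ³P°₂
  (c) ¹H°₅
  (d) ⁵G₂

(a)–(b): forbidden (parity, ΔS, ΔL).
(a)–(c): forbidden (parity, ΔL, ΔJ).
(a)–(d): forbidden (ΔS).
(b)–(c): forbidden (parity, ΔS, ΔL, ΔJ).
(b)–(d): forbidden (ΔS, ΔL).
(c)–(d): forbidden (ΔS, ΔJ).
Allowed pairs: 0 of 6.

0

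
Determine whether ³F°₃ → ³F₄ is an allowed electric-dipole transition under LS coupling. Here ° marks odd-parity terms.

Reading off the term symbols: S 1→1, L 3→3, J 3→4, parity odd→even.
Parity must change: odd → even — ok.
ΔS = 0: S: 1 → 1 — ok.
ΔL = 0, ±1 (not L=0↔0): L: 3 → 3, ΔL = +0 — ok.
ΔJ = 0, ±1 (not J=0↔0): J: 3 → 4, ΔJ = +1 — ok.
All four E1 rules are satisfied.

allowed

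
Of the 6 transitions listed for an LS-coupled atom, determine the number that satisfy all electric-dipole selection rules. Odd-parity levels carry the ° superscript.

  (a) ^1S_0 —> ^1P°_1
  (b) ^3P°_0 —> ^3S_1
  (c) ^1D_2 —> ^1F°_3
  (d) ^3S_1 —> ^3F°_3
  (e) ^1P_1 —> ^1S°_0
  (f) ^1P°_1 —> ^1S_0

5

(a) allowed
(b) allowed
(c) allowed
(d) forbidden (ΔL, ΔJ fail)
(e) allowed
(f) allowed
Total allowed: 5 of 6.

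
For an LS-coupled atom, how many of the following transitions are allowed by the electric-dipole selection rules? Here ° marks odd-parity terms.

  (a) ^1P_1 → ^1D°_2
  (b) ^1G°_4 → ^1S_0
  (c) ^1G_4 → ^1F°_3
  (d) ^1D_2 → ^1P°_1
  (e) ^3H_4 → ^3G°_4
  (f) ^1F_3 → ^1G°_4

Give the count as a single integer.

(a) allowed
(b) forbidden (ΔL, ΔJ fail)
(c) allowed
(d) allowed
(e) allowed
(f) allowed
Total allowed: 5 of 6.

5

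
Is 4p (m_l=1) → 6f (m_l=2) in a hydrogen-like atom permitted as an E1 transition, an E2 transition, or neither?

Δl = 3 − 1 = +2; l_i + l_f = 4.
Δm_l = +1.
E1 (Δl = ±1, |Δm_l| ≤ 1): not satisfied.
E2 (Δl = 0,±2, l_i+l_f ≥ 2, |Δm_l| ≤ 2): satisfied.

E2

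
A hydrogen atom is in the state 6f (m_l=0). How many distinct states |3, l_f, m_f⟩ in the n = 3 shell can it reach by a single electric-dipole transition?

3

E1 requires Δl = ±1, so l_f ∈ {2, 4}; with 0 ≤ l_f ≤ n_f−1 = 2, the allowed l_f values are {2}.
For l_f = 2: m_f ∈ {m_i−1, m_i, m_i+1} ∩ [−2, 2] = {-1, 0, 1} → 3 states.
Total: 3.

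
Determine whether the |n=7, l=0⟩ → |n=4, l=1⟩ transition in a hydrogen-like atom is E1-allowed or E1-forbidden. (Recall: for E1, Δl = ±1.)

l: 0 → 1 (Δl = +1). Δl = ±1 ✓.
All E1 selection rules are satisfied.

allowed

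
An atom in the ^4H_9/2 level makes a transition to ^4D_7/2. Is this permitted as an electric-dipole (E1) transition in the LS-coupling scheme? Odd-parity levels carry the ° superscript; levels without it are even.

forbidden

Initial level: S=3/2, L=5, J=9/2, parity even. Final level: S=3/2, L=2, J=7/2, parity even.
ΔL = 0, ±1 (not L=0↔0): L: 5 → 2, ΔL = -3 — violated.
ΔJ = 0, ±1 (not J=0↔0): J: 9/2 → 7/2, ΔJ = -1 — satisfied.
Parity must change: even → even — violated.
ΔS = 0: S: 3/2 → 3/2 — satisfied.
Rule(s) violated: parity, ΔL.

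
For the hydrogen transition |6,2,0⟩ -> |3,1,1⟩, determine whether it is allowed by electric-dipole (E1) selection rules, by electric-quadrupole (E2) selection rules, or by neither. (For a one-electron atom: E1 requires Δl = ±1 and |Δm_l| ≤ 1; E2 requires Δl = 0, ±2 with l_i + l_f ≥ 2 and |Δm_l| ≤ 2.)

E1

Δl = 1 − 2 = -1; l_i + l_f = 3.
Δm_l = +1.
E1 (Δl = ±1, |Δm_l| ≤ 1): satisfied.
E2 (Δl = 0,±2, l_i+l_f ≥ 2, |Δm_l| ≤ 2): not satisfied.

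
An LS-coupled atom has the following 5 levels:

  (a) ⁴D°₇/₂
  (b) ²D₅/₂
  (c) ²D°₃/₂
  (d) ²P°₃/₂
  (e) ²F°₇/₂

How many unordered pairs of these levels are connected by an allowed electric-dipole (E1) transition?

(a)–(b): forbidden (ΔS).
(a)–(c): forbidden (parity, ΔS, ΔJ).
(a)–(d): forbidden (parity, ΔS, ΔJ).
(a)–(e): forbidden (parity, ΔS).
(b)–(c): allowed.
(b)–(d): allowed.
(b)–(e): allowed.
(c)–(d): forbidden (parity).
(c)–(e): forbidden (parity, ΔJ).
(d)–(e): forbidden (parity, ΔL, ΔJ).
Allowed pairs: 3 of 10.

3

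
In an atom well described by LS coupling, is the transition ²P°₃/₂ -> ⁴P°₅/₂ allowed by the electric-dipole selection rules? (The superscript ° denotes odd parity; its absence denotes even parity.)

Parity must change: odd → odd — violated.
ΔS = 0: S: 1/2 → 3/2 — violated.
ΔL = 0, ±1 (not L=0↔0): L: 1 → 1, ΔL = +0 — satisfied.
ΔJ = 0, ±1 (not J=0↔0): J: 3/2 → 5/2, ΔJ = +1 — satisfied.
Rule(s) violated: parity, ΔS.

forbidden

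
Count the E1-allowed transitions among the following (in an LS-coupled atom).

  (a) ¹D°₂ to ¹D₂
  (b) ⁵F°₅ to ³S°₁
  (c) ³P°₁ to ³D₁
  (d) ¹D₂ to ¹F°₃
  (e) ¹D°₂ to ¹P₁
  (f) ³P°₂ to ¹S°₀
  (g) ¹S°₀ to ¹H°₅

4

(a) allowed
(b) forbidden (parity, ΔS, ΔL, ΔJ fail)
(c) allowed
(d) allowed
(e) allowed
(f) forbidden (parity, ΔS, ΔJ fail)
(g) forbidden (parity, ΔL, ΔJ fail)
Total allowed: 4 of 7.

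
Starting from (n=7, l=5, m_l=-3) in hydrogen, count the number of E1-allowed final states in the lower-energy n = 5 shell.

3

E1 requires Δl = ±1, so l_f ∈ {4, 6}; with 0 ≤ l_f ≤ n_f−1 = 4, the allowed l_f values are {4}.
For l_f = 4: m_f ∈ {m_i−1, m_i, m_i+1} ∩ [−4, 4] = {-4, -3, -2} → 3 states.
Total: 3.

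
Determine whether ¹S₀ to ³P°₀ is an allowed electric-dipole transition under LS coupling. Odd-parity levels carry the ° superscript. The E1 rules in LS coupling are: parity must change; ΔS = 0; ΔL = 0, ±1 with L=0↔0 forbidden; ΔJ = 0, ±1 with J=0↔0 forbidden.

Parity must change: even → odd — satisfied.
ΔS = 0: S: 0 → 1 — violated.
ΔL = 0, ±1 (not L=0↔0): L: 0 → 1, ΔL = +1 — satisfied.
ΔJ = 0, ±1 (not J=0↔0): J: 0 → 0, ΔJ = +0 — violated.
Rule(s) violated: ΔS, ΔJ.

forbidden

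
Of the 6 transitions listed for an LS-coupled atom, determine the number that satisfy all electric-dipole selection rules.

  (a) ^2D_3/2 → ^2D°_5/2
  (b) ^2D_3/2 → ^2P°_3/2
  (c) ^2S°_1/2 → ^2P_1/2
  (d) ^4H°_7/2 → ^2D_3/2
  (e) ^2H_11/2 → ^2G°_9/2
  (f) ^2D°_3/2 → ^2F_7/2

4

(a) allowed
(b) allowed
(c) allowed
(d) forbidden (ΔS, ΔL, ΔJ fail)
(e) allowed
(f) forbidden (ΔJ fails)
Total allowed: 4 of 6.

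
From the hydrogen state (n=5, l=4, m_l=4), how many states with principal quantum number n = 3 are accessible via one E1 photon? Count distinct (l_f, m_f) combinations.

0

E1 requires l_f ∈ {3, 5}, but neither lies in [0, 2], so no final state is reachable.
Total: 0.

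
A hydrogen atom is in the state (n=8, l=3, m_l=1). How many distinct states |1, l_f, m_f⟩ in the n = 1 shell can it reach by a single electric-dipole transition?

E1 requires l_f ∈ {2, 4}, but neither lies in [0, 0], so no final state is reachable.
Total: 0.

0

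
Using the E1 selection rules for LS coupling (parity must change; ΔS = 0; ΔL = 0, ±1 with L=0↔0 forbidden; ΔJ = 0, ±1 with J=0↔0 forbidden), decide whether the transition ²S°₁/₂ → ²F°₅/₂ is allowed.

forbidden

Initial level: S=1/2, L=0, J=1/2, parity odd. Final level: S=1/2, L=3, J=5/2, parity odd.
ΔS = 0: S: 1/2 → 1/2 — ok.
ΔL = 0, ±1 (not L=0↔0): L: 0 → 3, ΔL = +3 — fails.
Parity must change: odd → odd — fails.
ΔJ = 0, ±1 (not J=0↔0): J: 1/2 → 5/2, ΔJ = +2 — fails.
Rule(s) violated: parity, ΔL, ΔJ.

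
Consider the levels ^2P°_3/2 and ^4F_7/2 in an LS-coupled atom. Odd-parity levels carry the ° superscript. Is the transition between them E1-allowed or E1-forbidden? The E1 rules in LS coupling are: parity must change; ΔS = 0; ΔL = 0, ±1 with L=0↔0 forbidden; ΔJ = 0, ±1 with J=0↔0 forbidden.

Reading off the term symbols: S 1/2→3/2, L 1→3, J 3/2→7/2, parity odd→even.
ΔS = 0: S: 1/2 → 3/2 — fails.
ΔJ = 0, ±1 (not J=0↔0): J: 3/2 → 7/2, ΔJ = +2 — fails.
ΔL = 0, ±1 (not L=0↔0): L: 1 → 3, ΔL = +2 — fails.
Parity must change: odd → even — passes.
Rule(s) violated: ΔS, ΔL, ΔJ.

forbidden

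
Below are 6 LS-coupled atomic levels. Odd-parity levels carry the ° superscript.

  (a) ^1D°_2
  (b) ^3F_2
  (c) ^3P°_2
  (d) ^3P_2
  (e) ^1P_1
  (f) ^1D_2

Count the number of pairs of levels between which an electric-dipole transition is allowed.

3

(a)–(b): forbidden (ΔS).
(a)–(c): forbidden (parity, ΔS).
(a)–(d): forbidden (ΔS).
(a)–(e): allowed.
(a)–(f): allowed.
(b)–(c): forbidden (ΔL).
(b)–(d): forbidden (parity, ΔL).
(b)–(e): forbidden (parity, ΔS, ΔL).
(b)–(f): forbidden (parity, ΔS).
(c)–(d): allowed.
(c)–(e): forbidden (ΔS).
(c)–(f): forbidden (ΔS).
(d)–(e): forbidden (parity, ΔS).
(d)–(f): forbidden (parity, ΔS).
(e)–(f): forbidden (parity).
Allowed pairs: 3 of 15.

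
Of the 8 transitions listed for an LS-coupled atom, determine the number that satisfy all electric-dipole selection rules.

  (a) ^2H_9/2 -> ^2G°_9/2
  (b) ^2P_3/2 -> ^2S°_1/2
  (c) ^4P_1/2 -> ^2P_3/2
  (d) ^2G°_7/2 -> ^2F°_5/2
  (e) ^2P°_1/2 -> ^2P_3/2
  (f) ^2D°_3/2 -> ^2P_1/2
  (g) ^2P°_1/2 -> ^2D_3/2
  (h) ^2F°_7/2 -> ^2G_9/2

(a) allowed
(b) allowed
(c) forbidden (parity, ΔS fail)
(d) forbidden (parity fails)
(e) allowed
(f) allowed
(g) allowed
(h) allowed
Total allowed: 6 of 8.

6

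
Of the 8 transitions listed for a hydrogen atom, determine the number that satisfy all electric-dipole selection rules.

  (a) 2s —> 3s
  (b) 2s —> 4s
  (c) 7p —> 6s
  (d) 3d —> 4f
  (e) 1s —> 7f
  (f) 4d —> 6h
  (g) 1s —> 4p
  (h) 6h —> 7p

3

(a) forbidden — Δl = +0 (E1 requires Δl = ±1)
(b) forbidden — Δl = +0 (E1 requires Δl = ±1)
(c) allowed
(d) allowed
(e) forbidden — Δl = +3 (E1 requires Δl = ±1)
(f) forbidden — Δl = +3 (E1 requires Δl = ±1)
(g) allowed
(h) forbidden — Δl = -4 (E1 requires Δl = ±1)
Total allowed: 3 of 8.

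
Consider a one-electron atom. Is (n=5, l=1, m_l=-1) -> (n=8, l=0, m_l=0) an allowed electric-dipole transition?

allowed

l: 1 → 0 (Δl = -1). Δl = ±1 ok.
m_l: -1 → 0 (Δm_l = +1). |Δm_l| ≤ 1 ok.
All E1 selection rules are satisfied.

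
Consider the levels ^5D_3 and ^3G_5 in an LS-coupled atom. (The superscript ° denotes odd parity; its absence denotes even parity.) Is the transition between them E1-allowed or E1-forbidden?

forbidden

Reading off the term symbols: S 2→1, L 2→4, J 3→5, parity even→even.
Parity must change: even → even — fails.
ΔS = 0: S: 2 → 1 — fails.
ΔL = 0, ±1 (not L=0↔0): L: 2 → 4, ΔL = +2 — fails.
ΔJ = 0, ±1 (not J=0↔0): J: 3 → 5, ΔJ = +2 — fails.
Rule(s) violated: parity, ΔS, ΔL, ΔJ.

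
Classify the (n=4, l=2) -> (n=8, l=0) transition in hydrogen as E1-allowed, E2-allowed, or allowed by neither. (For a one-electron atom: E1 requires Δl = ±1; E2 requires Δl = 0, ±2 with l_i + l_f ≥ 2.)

Δl = 0 − 2 = -2; l_i + l_f = 2.
E1 (Δl = ±1): not satisfied.
E2 (Δl = 0,±2, l_i+l_f ≥ 2): satisfied.

E2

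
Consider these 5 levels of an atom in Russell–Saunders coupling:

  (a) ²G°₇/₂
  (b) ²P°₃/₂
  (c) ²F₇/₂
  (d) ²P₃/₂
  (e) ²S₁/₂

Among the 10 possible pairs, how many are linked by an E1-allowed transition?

(a)–(b): forbidden (parity, ΔL, ΔJ).
(a)–(c): allowed.
(a)–(d): forbidden (ΔL, ΔJ).
(a)–(e): forbidden (ΔL, ΔJ).
(b)–(c): forbidden (ΔL, ΔJ).
(b)–(d): allowed.
(b)–(e): allowed.
(c)–(d): forbidden (parity, ΔL, ΔJ).
(c)–(e): forbidden (parity, ΔL, ΔJ).
(d)–(e): forbidden (parity).
Allowed pairs: 3 of 10.

3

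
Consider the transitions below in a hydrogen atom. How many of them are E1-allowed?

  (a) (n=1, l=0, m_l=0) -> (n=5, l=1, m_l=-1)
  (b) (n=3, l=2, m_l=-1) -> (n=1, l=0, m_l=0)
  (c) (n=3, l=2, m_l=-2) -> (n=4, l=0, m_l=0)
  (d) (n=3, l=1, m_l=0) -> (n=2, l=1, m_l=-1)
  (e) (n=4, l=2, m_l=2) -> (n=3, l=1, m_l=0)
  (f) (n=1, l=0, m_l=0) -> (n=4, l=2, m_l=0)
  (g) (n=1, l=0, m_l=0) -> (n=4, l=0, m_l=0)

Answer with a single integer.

(a) allowed
(b) forbidden — Δl = -2 (E1 requires Δl = ±1)
(c) forbidden — Δl = -2 (E1 requires Δl = ±1); Δm_l = +2 (E1 requires Δm_l = 0, ±1)
(d) forbidden — Δl = +0 (E1 requires Δl = ±1)
(e) forbidden — Δm_l = -2 (E1 requires Δm_l = 0, ±1)
(f) forbidden — Δl = +2 (E1 requires Δl = ±1)
(g) forbidden — Δl = +0 (E1 requires Δl = ±1)
Total allowed: 1 of 7.

1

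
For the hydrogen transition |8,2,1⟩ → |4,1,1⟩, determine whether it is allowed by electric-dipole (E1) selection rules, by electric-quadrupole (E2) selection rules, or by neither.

Δl = 1 − 2 = -1; l_i + l_f = 3.
Δm_l = +0.
E1 (Δl = ±1, |Δm_l| ≤ 1): satisfied.
E2 (Δl = 0,±2, l_i+l_f ≥ 2, |Δm_l| ≤ 2): not satisfied.

E1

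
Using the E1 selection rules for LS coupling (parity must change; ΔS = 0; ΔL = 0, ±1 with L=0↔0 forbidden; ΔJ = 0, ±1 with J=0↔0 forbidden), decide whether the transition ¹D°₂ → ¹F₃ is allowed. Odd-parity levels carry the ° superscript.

allowed

Reading off the term symbols: S 0→0, L 2→3, J 2→3, parity odd→even.
Parity must change: odd → even — ✓.
ΔS = 0: S: 0 → 0 — ✓.
ΔL = 0, ±1 (not L=0↔0): L: 2 → 3, ΔL = +1 — ✓.
ΔJ = 0, ±1 (not J=0↔0): J: 2 → 3, ΔJ = +1 — ✓.
All four E1 rules are satisfied.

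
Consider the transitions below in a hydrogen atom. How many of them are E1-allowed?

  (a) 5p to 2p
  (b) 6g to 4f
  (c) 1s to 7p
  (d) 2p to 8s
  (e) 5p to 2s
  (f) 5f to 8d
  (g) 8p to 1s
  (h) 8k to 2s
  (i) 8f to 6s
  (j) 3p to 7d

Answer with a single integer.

7

(a) forbidden — Δl = +0 (E1 requires Δl = ±1)
(b) allowed
(c) allowed
(d) allowed
(e) allowed
(f) allowed
(g) allowed
(h) forbidden — Δl = -7 (E1 requires Δl = ±1)
(i) forbidden — Δl = -3 (E1 requires Δl = ±1)
(j) allowed
Total allowed: 7 of 10.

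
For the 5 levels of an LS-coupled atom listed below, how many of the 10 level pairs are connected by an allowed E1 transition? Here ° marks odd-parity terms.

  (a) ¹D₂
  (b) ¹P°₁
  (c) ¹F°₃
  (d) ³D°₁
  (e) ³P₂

3

(a)–(b): allowed.
(a)–(c): allowed.
(a)–(d): forbidden (ΔS).
(a)–(e): forbidden (parity, ΔS).
(b)–(c): forbidden (parity, ΔL, ΔJ).
(b)–(d): forbidden (parity, ΔS).
(b)–(e): forbidden (ΔS).
(c)–(d): forbidden (parity, ΔS, ΔJ).
(c)–(e): forbidden (ΔS, ΔL).
(d)–(e): allowed.
Allowed pairs: 3 of 10.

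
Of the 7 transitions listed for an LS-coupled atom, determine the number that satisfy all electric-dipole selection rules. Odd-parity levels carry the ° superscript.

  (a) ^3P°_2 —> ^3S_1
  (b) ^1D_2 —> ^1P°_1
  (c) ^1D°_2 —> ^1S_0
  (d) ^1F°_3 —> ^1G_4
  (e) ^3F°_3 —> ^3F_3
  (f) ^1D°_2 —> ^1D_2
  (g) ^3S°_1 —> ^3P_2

6

(a) allowed
(b) allowed
(c) forbidden (ΔL, ΔJ fail)
(d) allowed
(e) allowed
(f) allowed
(g) allowed
Total allowed: 6 of 7.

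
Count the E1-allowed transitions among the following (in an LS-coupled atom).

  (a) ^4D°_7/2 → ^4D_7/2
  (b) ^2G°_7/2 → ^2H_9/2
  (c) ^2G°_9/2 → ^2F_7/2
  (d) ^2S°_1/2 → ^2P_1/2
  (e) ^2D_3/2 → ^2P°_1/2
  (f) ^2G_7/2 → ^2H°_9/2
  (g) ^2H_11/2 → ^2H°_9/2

7

(a) allowed
(b) allowed
(c) allowed
(d) allowed
(e) allowed
(f) allowed
(g) allowed
Total allowed: 7 of 7.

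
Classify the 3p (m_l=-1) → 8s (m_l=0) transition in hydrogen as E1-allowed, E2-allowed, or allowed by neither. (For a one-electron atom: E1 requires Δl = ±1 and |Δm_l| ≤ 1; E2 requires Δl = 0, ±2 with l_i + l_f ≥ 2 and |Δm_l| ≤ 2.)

E1

Δl = 0 − 1 = -1; l_i + l_f = 1.
Δm_l = +1.
E1 (Δl = ±1, |Δm_l| ≤ 1): satisfied.
E2 (Δl = 0,±2, l_i+l_f ≥ 2, |Δm_l| ≤ 2): not satisfied.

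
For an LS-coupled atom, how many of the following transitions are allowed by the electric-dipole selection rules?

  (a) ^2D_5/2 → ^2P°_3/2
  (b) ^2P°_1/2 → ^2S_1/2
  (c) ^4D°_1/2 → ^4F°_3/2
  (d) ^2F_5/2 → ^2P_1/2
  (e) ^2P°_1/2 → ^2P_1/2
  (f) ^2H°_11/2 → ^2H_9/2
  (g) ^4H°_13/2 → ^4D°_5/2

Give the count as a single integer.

(a) allowed
(b) allowed
(c) forbidden (parity fails)
(d) forbidden (parity, ΔL, ΔJ fail)
(e) allowed
(f) allowed
(g) forbidden (parity, ΔL, ΔJ fail)
Total allowed: 4 of 7.

4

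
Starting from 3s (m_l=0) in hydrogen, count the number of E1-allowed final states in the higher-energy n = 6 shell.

E1 requires Δl = ±1, so l_f ∈ {-1, 1}; with 0 ≤ l_f ≤ n_f−1 = 5, the allowed l_f values are {1}.
For l_f = 1: m_f ∈ {m_i−1, m_i, m_i+1} ∩ [−1, 1] = {-1, 0, 1} → 3 states.
Total: 3.

3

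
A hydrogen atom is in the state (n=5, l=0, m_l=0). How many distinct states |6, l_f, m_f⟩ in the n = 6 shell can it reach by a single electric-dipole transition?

E1 requires Δl = ±1, so l_f ∈ {-1, 1}; with 0 ≤ l_f ≤ n_f−1 = 5, the allowed l_f values are {1}.
For l_f = 1: m_f ∈ {m_i−1, m_i, m_i+1} ∩ [−1, 1] = {-1, 0, 1} → 3 states.
Total: 3.

3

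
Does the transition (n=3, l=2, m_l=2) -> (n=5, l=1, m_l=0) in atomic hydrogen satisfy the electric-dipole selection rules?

Initial l = 2, final l = 1, so Δl = -1. E1 requires Δl = ±1: ok.
m_l: 2 → 0 (Δm_l = -2). |Δm_l| ≤ 1 fails.
The transition is electric-dipole forbidden.

forbidden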